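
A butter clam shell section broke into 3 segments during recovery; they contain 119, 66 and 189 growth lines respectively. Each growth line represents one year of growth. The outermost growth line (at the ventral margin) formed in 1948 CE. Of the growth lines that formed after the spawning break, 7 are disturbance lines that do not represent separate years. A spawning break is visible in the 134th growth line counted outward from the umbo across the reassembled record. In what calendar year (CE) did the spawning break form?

Total growth lines = 119 + 66 + 189 = 374.
The spawning break sits at growth line 134 from the umbo, so 374 − 134 = 240 growth lines formed after it.
240 − 7 false = 233 true growth lines after the spawning break.
1948 − 233 = 1715 CE.

1715 CE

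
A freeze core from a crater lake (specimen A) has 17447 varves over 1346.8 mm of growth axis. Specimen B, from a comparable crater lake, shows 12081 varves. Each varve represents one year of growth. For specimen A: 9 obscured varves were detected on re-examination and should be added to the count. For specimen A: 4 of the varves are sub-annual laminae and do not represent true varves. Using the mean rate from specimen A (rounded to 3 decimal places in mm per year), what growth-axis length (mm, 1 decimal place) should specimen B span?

930.2 mm

Specimen A: true varve count = 17447 − 4 + 9 = 17452.
A: Extension rate ≈ 1346.8 / 17452 = 0.077 mm per year.
B's length ≈ 0.077 × 12081 = 930.2 mm.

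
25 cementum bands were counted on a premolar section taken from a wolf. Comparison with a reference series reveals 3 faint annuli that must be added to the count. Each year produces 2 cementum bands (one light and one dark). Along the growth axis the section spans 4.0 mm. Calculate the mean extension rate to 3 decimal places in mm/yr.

Correcting the raw count gives 25 + 3 = 28 true cementum bands.
Dividing by 2 cementum bands per year: 28 / 2 = 14 years.
4.0 mm over 14 years gives 4.0 / 14 ≈ 0.286 mm/yr.

0.286 mm/yr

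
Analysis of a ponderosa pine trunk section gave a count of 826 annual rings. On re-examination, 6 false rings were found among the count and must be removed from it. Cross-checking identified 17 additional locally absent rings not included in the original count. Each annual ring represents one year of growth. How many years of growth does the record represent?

After corrections the count is 826 − 6 + 17 = 837 annual rings.
At one annual ring per year, that is 837 years.

837 yr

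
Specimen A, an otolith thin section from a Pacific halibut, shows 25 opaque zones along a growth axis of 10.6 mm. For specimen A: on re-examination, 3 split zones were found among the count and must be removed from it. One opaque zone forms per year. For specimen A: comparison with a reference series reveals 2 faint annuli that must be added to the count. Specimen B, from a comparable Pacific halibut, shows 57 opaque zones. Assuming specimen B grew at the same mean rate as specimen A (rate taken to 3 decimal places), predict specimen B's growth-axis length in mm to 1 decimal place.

25.2 mm

Specimen A: adjusted count: 25 − 3 + 2 = 24 opaque zones.
A: Mean rate = 10.6 mm / 24 years ≈ 0.442 mm/yr.
For B, 0.442 mm/year × 57 years = 25.2 mm.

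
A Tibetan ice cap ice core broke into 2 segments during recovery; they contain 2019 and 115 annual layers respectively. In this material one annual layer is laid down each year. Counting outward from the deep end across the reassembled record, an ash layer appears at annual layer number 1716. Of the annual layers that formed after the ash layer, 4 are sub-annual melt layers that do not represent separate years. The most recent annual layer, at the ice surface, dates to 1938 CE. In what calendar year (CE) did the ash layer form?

Total annual layers = 2019 + 115 = 2134.
2134 − 1716 = 418 annual layers lie beyond the ash layer toward the ice surface.
418 − 4 false = 414 true annual layers after the ash layer.
1938 − 414 = 1524 CE.

1524 CE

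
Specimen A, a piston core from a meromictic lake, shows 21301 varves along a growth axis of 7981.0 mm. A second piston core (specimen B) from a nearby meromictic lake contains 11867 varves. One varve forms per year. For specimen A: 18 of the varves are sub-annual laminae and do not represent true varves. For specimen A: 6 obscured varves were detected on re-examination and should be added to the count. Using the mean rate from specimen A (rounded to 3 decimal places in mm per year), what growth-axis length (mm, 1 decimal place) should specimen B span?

4450.1 mm

Specimen A: after corrections the count is 21301 − 18 + 6 = 21289 varves.
A: Mean rate = 7981.0 mm / 21289 years ≈ 0.375 mm/yr.
B's length ≈ 0.375 × 11867 = 4450.1 mm.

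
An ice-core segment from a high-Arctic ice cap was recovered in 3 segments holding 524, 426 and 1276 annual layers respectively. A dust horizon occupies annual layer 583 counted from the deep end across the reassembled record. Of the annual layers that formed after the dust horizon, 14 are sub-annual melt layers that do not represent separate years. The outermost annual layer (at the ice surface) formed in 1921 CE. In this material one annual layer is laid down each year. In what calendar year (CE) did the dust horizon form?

292 CE

Total annual layers = 524 + 426 + 1276 = 2226.
2226 − 583 = 1643 annual layers lie beyond the dust horizon toward the ice surface.
1643 − 14 false = 1629 true annual layers after the dust horizon.
1921 − 1629 = 292 CE.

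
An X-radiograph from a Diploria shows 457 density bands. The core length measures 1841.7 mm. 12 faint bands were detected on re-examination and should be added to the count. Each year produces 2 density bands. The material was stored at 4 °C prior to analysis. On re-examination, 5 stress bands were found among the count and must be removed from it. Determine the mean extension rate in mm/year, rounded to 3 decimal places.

Adjusted count: 457 − 5 + 12 = 464 density bands.
464 density bands at 2 per year is 464 / 2 = 232 years.
1841.7 mm over 232 years gives 1841.7 / 232 ≈ 7.938 mm/year.

7.938 mm/year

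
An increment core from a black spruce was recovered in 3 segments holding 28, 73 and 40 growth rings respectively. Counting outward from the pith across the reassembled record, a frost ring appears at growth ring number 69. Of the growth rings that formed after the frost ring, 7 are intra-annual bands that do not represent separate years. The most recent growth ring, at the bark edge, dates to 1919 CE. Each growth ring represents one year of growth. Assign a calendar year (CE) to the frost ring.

1854 CE

Total growth rings = 28 + 73 + 40 = 141.
Between growth ring 69 and the bark edge there are 141 − 69 = 72 growth rings.
Excluding 7 false growth rings: 72 − 7 = 65.
1919 − 65 = 1854 CE.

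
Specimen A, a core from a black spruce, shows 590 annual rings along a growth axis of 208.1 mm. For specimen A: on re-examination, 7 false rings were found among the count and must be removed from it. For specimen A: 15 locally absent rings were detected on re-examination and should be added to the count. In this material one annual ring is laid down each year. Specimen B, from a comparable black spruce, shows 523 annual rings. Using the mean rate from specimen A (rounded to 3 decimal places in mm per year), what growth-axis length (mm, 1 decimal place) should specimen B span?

Specimen A: after corrections the count is 590 − 7 + 15 = 598 annual rings.
A: 208.1 mm over 598 years gives 208.1 / 598 ≈ 0.348 mm/year.
For B, 0.348 mm/year × 523 years = 182.0 mm.

182.0 mm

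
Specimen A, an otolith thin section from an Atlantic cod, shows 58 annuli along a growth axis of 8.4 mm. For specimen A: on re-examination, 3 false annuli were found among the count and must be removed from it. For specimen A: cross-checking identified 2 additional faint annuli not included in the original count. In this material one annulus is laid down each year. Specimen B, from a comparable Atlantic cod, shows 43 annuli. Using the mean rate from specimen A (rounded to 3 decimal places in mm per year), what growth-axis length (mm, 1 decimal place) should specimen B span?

6.3 mm

Specimen A: true annulus count = 58 − 3 + 2 = 57.
A: Mean rate = 8.4 mm / 57 years ≈ 0.147 mm/yr.
Length of B = 0.147 × 43 = 6.3 mm.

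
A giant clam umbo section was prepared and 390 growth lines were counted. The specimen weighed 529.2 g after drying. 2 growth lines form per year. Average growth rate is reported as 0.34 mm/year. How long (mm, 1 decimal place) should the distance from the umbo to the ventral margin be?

With 2 growth lines per year, 390 / 2 = 195 years.
Predicted length = 0.34 mm/year × 195 years = 66.3 mm.

66.3 mm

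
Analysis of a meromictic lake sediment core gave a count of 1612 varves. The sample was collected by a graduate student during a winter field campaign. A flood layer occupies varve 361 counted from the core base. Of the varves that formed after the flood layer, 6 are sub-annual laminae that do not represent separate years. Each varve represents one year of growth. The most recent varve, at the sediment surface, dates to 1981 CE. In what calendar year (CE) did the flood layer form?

736 CE

1612 − 361 = 1251 varves lie beyond the flood layer toward the sediment surface.
Removing the 6 false varves leaves 1251 − 6 = 1245 true varves beyond the flood layer.
1981 − 1245 = 736 CE.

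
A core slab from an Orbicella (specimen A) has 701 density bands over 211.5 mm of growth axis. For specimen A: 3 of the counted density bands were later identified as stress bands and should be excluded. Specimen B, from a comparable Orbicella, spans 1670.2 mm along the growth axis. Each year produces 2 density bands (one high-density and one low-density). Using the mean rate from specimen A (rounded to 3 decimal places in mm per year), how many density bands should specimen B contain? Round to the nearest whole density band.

Specimen A: adjusted count: 701 − 3 = 698 density bands.
Specimen A: with 2 density bands per year, 698 / 2 = 349 years.
A: Extension rate ≈ 211.5 / 349 = 0.606 mm/year.
B spans 1670.2 / 0.606 = 2756.11 years; at 2 density bands per year that is 2756.11 × 2 ≈ 5512 density bands.

5512 density bands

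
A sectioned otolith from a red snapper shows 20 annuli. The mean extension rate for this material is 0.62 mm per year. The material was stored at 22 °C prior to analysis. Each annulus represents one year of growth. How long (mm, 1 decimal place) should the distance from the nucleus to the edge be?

12.4 mm

The record spans 20 years at 0.62 mm per year.
20 years at 0.62 mm/year gives 0.62 × 20 = 12.4 mm.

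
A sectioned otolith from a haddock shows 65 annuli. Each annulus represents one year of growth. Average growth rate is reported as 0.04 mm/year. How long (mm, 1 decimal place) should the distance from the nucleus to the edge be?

65 years of growth are recorded.
Length ≈ 0.04 × 65 = 2.6 mm.

2.6 mm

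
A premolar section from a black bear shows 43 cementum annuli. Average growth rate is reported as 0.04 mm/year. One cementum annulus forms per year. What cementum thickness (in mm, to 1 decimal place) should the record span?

1.7 mm

43 years of growth are recorded.
Length ≈ 0.04 × 43 = 1.7 mm.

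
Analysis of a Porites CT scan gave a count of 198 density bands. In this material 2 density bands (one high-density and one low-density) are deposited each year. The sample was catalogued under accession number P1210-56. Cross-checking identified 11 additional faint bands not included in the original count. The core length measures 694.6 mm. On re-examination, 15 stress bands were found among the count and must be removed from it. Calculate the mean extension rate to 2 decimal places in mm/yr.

Adjusted count: 198 − 15 + 11 = 194 density bands.
With 2 density bands per year, 194 / 2 = 97 years.
Mean rate = 694.6 mm / 97 years ≈ 7.16 mm/yr.

7.16 mm/yr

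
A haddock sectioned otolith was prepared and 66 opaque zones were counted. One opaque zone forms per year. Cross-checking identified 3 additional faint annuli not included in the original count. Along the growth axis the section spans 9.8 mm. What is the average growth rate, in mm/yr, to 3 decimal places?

True opaque zone count = 66 + 3 = 69.
Mean rate = 9.8 mm / 69 years ≈ 0.142 mm/yr.

0.142 mm/yr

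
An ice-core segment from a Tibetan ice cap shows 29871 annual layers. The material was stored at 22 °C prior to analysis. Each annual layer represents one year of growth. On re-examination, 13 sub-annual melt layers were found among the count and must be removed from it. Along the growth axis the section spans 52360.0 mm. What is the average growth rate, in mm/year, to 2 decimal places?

1.75 mm/year

True annual layer count = 29871 − 13 = 29858.
52360.0 mm over 29858 years gives 52360.0 / 29858 ≈ 1.75 mm/year.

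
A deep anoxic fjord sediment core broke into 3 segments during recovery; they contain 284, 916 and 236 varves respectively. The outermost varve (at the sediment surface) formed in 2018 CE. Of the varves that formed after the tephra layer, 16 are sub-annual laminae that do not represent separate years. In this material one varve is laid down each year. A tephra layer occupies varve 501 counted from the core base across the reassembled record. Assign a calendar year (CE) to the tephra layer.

1099 CE

Total varves = 284 + 916 + 236 = 1436.
The tephra layer sits at varve 501 from the core base, so 1436 − 501 = 935 varves formed after it.
Removing the 16 false varves leaves 935 − 16 = 919 true varves beyond the tephra layer.
2018 − 919 = 1099 CE.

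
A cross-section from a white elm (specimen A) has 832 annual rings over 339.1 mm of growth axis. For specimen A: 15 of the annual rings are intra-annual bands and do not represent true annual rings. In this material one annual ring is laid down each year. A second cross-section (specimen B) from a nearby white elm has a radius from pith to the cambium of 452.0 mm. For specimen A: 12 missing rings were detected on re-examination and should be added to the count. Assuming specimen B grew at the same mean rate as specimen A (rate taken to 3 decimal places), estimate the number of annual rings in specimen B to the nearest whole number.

Specimen A: adjusted count: 832 − 15 + 12 = 829 annual rings.
A: Extension rate ≈ 339.1 / 829 = 0.409 mm/year.
B spans 452.0 / 0.409 = 1105.13 years ≈ 1105 annual rings.

1105 annual rings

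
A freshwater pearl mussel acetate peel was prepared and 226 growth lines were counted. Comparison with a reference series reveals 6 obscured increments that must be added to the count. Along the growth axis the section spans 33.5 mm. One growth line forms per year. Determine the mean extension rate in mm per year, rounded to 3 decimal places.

0.144 mm per year

Adjusted count: 226 + 6 = 232 growth lines.
33.5 mm over 232 years gives 33.5 / 232 ≈ 0.144 mm per year.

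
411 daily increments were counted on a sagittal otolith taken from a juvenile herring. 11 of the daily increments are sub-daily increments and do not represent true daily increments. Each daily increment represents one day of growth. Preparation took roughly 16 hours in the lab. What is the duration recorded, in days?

400 days

Adjusted count: 411 − 11 = 400 daily increments.
With a one-to-one daily increment periodicity this is 400 days.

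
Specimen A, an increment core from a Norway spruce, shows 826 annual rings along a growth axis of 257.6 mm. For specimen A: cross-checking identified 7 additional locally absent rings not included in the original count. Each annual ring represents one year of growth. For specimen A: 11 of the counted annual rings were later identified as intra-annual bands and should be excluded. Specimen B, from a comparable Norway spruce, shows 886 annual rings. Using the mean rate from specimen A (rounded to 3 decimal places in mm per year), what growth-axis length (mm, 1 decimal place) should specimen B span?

277.3 mm

Specimen A: after corrections the count is 826 − 11 + 7 = 822 annual rings.
A: 257.6 mm over 822 years gives 257.6 / 822 ≈ 0.313 mm per year.
For B, 0.313 mm/year × 886 years = 277.3 mm.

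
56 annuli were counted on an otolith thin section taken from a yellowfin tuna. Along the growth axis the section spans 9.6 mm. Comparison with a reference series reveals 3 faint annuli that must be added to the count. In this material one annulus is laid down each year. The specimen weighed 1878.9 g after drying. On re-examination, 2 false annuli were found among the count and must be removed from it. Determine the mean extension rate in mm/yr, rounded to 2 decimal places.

Adjusted count: 56 − 2 + 3 = 57 annuli.
Mean rate = 9.6 mm / 57 years ≈ 0.17 mm/yr.

0.17 mm/yr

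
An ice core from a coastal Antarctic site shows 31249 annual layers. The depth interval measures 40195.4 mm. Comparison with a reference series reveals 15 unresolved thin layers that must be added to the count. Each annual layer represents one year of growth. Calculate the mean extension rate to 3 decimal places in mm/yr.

After corrections the count is 31249 + 15 = 31264 annual layers.
Extension rate ≈ 40195.4 / 31264 = 1.286 mm/yr.

1.286 mm/yr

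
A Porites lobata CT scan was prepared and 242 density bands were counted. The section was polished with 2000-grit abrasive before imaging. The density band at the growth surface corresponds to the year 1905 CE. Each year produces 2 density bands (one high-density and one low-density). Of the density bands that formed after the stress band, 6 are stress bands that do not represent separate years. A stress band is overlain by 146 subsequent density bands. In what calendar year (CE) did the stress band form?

1835 CE

There are 146 density bands younger than the stress band.
146 − 6 false = 140 true density bands after the stress band.
140 density bands at 2 per year is 140 / 2 = 70 years.
The density band at the growth surface is 1905 CE, so the stress band dates to 1905 − 70 = 1835 CE.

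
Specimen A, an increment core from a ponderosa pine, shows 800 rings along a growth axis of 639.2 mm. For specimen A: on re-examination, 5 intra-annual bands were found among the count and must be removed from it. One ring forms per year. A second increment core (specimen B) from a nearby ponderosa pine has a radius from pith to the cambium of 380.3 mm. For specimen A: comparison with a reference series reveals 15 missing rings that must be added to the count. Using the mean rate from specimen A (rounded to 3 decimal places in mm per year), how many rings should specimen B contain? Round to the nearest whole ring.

Specimen A: correcting the raw count gives 800 − 5 + 15 = 810 true rings.
A: Mean rate = 639.2 mm / 810 years ≈ 0.789 mm/year.
B spans 380.3 / 0.789 = 482.00 years ≈ 482 rings.

482 rings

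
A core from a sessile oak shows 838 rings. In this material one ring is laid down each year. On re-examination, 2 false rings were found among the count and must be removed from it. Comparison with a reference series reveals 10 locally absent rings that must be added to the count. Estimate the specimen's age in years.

846 years

After corrections the count is 838 − 2 + 10 = 846 rings.
One ring per year makes the duration 846 years.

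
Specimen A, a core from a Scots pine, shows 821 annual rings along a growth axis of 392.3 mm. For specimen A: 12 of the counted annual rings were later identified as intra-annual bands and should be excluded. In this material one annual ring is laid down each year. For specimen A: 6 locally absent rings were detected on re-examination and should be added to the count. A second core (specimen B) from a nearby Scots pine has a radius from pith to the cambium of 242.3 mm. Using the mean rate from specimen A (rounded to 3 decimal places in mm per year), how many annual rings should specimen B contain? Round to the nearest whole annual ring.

504 annual rings

Specimen A: correcting the raw count gives 821 − 12 + 6 = 815 true annual rings.
A: 392.3 mm over 815 years gives 392.3 / 815 ≈ 0.481 mm per year.
B spans 242.3 / 0.481 = 503.74 years ≈ 504 annual rings.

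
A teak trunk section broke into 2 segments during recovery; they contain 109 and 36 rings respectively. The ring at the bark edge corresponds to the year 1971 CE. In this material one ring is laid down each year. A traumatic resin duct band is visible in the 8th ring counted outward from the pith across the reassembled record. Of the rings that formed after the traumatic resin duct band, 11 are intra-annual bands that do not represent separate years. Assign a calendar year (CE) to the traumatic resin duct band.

Total rings = 109 + 36 = 145.
Between ring 8 and the bark edge there are 145 − 8 = 137 rings.
Excluding 11 false rings: 137 − 11 = 126.
The ring at the bark edge is 1971 CE, so the traumatic resin duct band dates to 1971 − 126 = 1845 CE.

1845 CE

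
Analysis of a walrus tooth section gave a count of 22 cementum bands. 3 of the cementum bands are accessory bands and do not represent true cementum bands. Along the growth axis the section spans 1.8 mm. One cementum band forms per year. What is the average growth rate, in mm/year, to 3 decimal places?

True cementum band count = 22 − 3 = 19.
Extension rate ≈ 1.8 / 19 = 0.095 mm/year.

0.095 mm/year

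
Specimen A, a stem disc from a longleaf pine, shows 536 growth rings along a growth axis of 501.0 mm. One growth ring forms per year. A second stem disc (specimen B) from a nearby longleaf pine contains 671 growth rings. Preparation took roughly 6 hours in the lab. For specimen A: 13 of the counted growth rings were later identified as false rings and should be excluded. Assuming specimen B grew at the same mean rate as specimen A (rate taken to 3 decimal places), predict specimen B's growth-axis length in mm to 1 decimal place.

Specimen A: correcting the raw count gives 536 − 13 = 523 true growth rings.
A: 501.0 mm over 523 years gives 501.0 / 523 ≈ 0.958 mm/year.
Length of B = 0.958 × 671 = 642.8 mm.

642.8 mm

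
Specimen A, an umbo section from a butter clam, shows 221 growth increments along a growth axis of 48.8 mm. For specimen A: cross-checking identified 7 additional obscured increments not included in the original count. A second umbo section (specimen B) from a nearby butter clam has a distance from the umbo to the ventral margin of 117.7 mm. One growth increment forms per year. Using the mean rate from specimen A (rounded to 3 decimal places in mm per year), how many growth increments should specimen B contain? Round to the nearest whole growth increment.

Specimen A: true growth increment count = 221 + 7 = 228.
A: 48.8 mm over 228 years gives 48.8 / 228 ≈ 0.214 mm/yr.
Specimen B: 117.7 mm / 0.214 mm per year = 550.00 years ≈ 550 growth increments.

550 growth increments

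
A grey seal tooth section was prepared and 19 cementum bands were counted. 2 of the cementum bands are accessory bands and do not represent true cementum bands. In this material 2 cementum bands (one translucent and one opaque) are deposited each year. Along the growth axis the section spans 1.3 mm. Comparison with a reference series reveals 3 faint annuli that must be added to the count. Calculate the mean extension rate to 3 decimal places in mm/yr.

True cementum band count = 19 − 2 + 3 = 20.
Dividing by 2 cementum bands per year: 20 / 2 = 10 years.
Mean rate = 1.3 mm / 10 years ≈ 0.130 mm/yr.

0.130 mm/yr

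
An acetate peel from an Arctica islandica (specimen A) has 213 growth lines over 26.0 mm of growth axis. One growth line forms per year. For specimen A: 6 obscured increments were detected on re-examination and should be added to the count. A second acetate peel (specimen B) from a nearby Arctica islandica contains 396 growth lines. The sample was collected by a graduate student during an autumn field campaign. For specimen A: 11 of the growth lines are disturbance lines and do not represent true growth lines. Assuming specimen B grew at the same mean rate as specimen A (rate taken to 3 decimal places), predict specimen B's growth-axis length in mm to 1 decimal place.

Specimen A: correcting the raw count gives 213 − 11 + 6 = 208 true growth lines.
A: Mean rate = 26.0 mm / 208 years ≈ 0.125 mm/yr.
For B, 0.125 mm/year × 396 years = 49.5 mm.

49.5 mm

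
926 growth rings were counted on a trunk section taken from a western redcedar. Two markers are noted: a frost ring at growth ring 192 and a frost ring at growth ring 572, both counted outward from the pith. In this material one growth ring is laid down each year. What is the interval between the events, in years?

The two markers are separated by 572 − 192 = 380 growth rings.
That is 380 years at one growth ring per year.

380 years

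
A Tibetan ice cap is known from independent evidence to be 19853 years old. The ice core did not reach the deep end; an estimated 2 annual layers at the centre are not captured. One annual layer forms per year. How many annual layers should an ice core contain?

19851 annual layers

At one annual layer per year, 19853 years correspond to 19853 annual layers.
Subtracting the 2 annual layers not captured gives 19853 − 2 = 19851 annual layers in the record.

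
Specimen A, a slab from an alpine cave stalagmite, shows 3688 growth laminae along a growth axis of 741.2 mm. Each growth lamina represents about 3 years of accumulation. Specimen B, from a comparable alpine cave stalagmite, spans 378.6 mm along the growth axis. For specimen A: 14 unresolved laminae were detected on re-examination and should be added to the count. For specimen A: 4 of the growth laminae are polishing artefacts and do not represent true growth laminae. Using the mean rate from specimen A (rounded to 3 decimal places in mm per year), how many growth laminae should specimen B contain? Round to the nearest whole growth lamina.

Specimen A: after corrections the count is 3688 − 4 + 14 = 3698 growth laminae.
Specimen A: multiplying by 3 years per growth lamina: 3698 × 3 = 11094 years.
A: Extension rate ≈ 741.2 / 11094 = 0.067 mm/yr.
For B, 378.6 / 0.067 = 5650.75 years; at 3 years per growth lamina that is 5650.75 / 3 ≈ 1884 growth laminae.

1884 growth laminae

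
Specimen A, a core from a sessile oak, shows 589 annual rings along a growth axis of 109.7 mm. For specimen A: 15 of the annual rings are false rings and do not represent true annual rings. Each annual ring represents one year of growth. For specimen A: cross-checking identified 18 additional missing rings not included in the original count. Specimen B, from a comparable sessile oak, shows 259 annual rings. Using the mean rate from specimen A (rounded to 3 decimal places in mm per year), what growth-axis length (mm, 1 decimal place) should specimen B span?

47.9 mm

Specimen A: true annual ring count = 589 − 15 + 18 = 592.
A: Mean rate = 109.7 mm / 592 years ≈ 0.185 mm/yr.
For B, 0.185 mm/year × 259 years = 47.9 mm.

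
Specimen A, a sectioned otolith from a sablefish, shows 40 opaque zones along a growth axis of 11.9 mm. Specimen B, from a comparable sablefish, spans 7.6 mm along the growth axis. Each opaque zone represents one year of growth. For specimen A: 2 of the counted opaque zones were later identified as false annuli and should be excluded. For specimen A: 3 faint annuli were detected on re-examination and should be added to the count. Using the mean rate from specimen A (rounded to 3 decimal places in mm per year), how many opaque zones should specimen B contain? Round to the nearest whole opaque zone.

26 opaque zones

Specimen A: correcting the raw count gives 40 − 2 + 3 = 41 true opaque zones.
A: Mean rate = 11.9 mm / 41 years ≈ 0.290 mm per year.
B spans 7.6 / 0.290 = 26.21 years ≈ 26 opaque zones.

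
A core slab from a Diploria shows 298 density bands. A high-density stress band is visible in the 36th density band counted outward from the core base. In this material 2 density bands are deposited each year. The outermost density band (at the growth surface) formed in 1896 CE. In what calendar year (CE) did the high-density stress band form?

1765 CE

Between density band 36 and the growth surface there are 298 − 36 = 262 density bands.
With 2 density bands per year, 262 / 2 = 131 years.
The density band at the growth surface is 1896 CE, so the high-density stress band dates to 1896 − 131 = 1765 CE.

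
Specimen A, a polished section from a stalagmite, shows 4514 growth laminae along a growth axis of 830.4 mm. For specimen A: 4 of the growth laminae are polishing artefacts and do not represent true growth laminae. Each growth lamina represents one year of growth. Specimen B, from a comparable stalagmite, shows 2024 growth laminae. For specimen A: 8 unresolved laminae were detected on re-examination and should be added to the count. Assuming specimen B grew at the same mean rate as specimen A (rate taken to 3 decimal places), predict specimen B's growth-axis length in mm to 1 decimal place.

372.4 mm

Specimen A: correcting the raw count gives 4514 − 4 + 8 = 4518 true growth laminae.
A: 830.4 mm over 4518 years gives 830.4 / 4518 ≈ 0.184 mm/year.
Length of B = 0.184 × 2024 = 372.4 mm.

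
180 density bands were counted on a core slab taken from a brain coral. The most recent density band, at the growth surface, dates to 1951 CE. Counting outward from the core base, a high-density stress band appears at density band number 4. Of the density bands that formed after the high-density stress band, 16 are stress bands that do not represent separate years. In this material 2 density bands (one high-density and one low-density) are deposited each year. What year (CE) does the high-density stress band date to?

180 − 4 = 176 density bands lie beyond the high-density stress band toward the growth surface.
Removing the 16 false density bands leaves 176 − 16 = 160 true density bands beyond the high-density stress band.
160 density bands at 2 per year is 160 / 2 = 80 years.
Counting back 80 years from 1951 CE places the high-density stress band in 1951 − 80 = 1871 CE.

1871 CE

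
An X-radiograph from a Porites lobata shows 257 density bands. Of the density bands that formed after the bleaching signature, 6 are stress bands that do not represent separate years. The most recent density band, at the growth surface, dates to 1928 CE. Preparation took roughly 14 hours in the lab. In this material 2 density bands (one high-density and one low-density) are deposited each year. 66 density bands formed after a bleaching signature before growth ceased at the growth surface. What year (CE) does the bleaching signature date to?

66 density bands post-date the bleaching signature.
Excluding 6 false density bands: 66 − 6 = 60.
60 density bands at 2 per year is 60 / 2 = 30 years.
1928 − 30 = 1898 CE.

1898 CE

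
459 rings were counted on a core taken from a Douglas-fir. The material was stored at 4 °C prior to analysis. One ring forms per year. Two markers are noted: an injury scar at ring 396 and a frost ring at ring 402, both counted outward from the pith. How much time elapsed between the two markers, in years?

402 − 396 = 6 rings lie between the two events.
At one ring per year, 6 years elapsed between them.

6 years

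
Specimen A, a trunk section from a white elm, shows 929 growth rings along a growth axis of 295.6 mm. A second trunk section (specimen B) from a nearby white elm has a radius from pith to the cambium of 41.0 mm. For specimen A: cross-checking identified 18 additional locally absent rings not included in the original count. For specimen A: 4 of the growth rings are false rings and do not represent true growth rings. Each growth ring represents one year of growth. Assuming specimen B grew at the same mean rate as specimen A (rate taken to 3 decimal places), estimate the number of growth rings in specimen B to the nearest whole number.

Specimen A: after corrections the count is 929 − 4 + 18 = 943 growth rings.
A: Extension rate ≈ 295.6 / 943 = 0.313 mm/yr.
Specimen B: 41.0 mm / 0.313 mm per year = 130.99 years ≈ 131 growth rings.

131 growth rings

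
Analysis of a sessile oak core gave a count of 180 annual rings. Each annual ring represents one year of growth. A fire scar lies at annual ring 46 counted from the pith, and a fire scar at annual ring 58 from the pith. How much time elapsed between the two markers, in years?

12 years

Separation: 58 − 46 = 12 annual rings.
At one annual ring per year, 12 years elapsed between them.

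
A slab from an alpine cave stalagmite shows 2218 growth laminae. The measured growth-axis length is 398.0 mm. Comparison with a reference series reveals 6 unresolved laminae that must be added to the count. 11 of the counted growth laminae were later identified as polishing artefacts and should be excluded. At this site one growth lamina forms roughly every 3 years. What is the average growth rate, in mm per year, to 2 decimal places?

0.06 mm per year

True growth lamina count = 2218 − 11 + 6 = 2213.
Multiplying by 3 years per growth lamina: 2213 × 3 = 6639 years.
Mean rate = 398.0 mm / 6639 years ≈ 0.06 mm per year.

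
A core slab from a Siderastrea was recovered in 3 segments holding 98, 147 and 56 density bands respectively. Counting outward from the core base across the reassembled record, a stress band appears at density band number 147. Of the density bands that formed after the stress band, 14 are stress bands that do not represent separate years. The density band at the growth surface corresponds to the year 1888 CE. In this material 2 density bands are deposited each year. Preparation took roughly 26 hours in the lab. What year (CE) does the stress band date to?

1818 CE

Total density bands = 98 + 147 + 56 = 301.
The stress band sits at density band 147 from the core base, so 301 − 147 = 154 density bands formed after it.
Excluding 14 false density bands: 154 − 14 = 140.
140 density bands at 2 per year is 140 / 2 = 70 years.
The density band at the growth surface is 1888 CE, so the stress band dates to 1888 − 70 = 1818 CE.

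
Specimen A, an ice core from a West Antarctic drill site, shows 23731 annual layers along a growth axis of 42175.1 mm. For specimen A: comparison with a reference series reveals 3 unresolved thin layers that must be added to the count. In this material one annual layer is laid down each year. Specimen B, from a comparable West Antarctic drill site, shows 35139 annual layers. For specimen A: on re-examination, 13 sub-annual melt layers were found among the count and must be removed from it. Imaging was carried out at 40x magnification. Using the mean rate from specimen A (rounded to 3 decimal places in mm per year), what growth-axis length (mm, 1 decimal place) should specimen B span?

Specimen A: true annual layer count = 23731 − 13 + 3 = 23721.
A: Extension rate ≈ 42175.1 / 23721 = 1.778 mm per year.
For B, 1.778 mm/year × 35139 years = 62477.1 mm.

62477.1 mm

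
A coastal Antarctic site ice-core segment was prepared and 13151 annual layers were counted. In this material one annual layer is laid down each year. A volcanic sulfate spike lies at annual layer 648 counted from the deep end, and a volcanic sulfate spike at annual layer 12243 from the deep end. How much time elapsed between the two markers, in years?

12243 − 648 = 11595 annual layers lie between the two events.
At one annual layer per year, 11595 years elapsed between them.

11595 yr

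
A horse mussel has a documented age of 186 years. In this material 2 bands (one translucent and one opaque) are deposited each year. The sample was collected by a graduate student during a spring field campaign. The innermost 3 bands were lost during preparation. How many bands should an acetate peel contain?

369 bands

With 2 bands per year, 186 years would produce 186 × 2 = 372 bands.
Subtracting the 3 bands not captured gives 372 − 3 = 369 bands in the record.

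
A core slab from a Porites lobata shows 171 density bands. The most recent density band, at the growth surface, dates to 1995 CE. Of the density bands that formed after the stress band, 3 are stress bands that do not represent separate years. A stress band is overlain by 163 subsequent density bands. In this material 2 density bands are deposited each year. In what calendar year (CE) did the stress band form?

1915 CE

163 density bands formed after the stress band.
Excluding 3 false density bands: 163 − 3 = 160.
With 2 density bands per year, 160 / 2 = 80 years.
1995 − 80 = 1915 CE.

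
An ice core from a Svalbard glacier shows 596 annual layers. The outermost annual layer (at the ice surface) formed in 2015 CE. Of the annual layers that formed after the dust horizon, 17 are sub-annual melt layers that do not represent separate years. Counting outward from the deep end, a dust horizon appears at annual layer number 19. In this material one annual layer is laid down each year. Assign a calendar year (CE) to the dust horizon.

596 − 19 = 577 annual layers lie beyond the dust horizon toward the ice surface.
Removing the 17 false annual layers leaves 577 − 17 = 560 true annual layers beyond the dust horizon.
Counting back 560 years from 2015 CE places the dust horizon in 2015 − 560 = 1455 CE.

1455 CE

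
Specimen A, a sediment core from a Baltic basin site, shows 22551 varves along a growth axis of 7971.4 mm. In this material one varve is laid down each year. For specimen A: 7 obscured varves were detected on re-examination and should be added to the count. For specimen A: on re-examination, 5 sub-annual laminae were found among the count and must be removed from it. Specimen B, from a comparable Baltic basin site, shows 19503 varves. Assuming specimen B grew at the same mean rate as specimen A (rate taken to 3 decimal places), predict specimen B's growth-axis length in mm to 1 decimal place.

Specimen A: true varve count = 22551 − 5 + 7 = 22553.
A: Mean rate = 7971.4 mm / 22553 years ≈ 0.353 mm/year.
Length of B = 0.353 × 19503 = 6884.6 mm.

6884.6 mm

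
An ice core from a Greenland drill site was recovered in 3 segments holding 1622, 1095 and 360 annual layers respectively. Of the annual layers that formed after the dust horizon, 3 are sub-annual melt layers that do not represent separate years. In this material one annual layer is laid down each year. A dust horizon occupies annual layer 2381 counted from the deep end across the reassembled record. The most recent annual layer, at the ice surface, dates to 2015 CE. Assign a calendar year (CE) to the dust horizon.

1322 CE

Total annual layers = 1622 + 1095 + 360 = 3077.
The dust horizon sits at annual layer 2381 from the deep end, so 3077 − 2381 = 696 annual layers formed after it.
Removing the 3 false annual layers leaves 696 − 3 = 693 true annual layers beyond the dust horizon.
Counting back 693 years from 2015 CE places the dust horizon in 2015 − 693 = 1322 CE.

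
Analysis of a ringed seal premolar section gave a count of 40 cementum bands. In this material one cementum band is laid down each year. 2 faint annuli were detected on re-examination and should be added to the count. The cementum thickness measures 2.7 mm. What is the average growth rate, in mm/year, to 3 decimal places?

0.064 mm/year

After corrections the count is 40 + 2 = 42 cementum bands.
2.7 mm over 42 years gives 2.7 / 42 ≈ 0.064 mm/year.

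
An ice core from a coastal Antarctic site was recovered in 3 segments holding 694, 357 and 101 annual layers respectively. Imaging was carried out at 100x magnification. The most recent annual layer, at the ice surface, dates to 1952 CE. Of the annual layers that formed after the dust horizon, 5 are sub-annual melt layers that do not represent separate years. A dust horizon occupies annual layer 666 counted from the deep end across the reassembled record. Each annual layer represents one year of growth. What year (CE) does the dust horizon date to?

Total annual layers = 694 + 357 + 101 = 1152.
Between annual layer 666 and the ice surface there are 1152 − 666 = 486 annual layers.
Removing the 5 false annual layers leaves 486 − 5 = 481 true annual layers beyond the dust horizon.
Counting back 481 years from 1952 CE places the dust horizon in 1952 − 481 = 1471 CE.

1471 CE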